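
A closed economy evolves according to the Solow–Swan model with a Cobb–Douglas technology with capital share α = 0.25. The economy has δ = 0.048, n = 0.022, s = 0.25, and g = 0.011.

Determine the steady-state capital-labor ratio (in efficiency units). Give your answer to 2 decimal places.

k* ≈ 4.49

Steady state requires s·f(k) = (n + g + δ)·k, i.e. s·k^α = (n + g + δ)·k.
Rearranging, k^(1−α) = s / (n + g + δ).
k^0.75 = 0.25 / (0.022 + 0.011 + 0.048) = 0.25 / 0.081 = 3.0864
k* = 3.0864^(1/0.75) ≈ 4.4937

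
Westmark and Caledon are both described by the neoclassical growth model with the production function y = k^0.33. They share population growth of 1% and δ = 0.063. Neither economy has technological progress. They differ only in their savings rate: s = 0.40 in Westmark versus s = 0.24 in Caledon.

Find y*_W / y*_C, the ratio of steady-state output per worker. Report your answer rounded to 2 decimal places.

Steady-state y* = [s/(n + δ)]^(α/(1−α)), so the ratio is [ (s_W/(n + δ)_W) / (s_C/(n + δ)_C) ]^0.4925.
s_W/(n + δ)_W = 0.40/0.073 = 5.4795; s_C/(n + δ)_C = 0.24/0.073 = 3.2877.
Ratio = (5.4795/3.2877)^0.4925 = 1.6667^0.4925 ≈ 1.2861

ratio ≈ 1.29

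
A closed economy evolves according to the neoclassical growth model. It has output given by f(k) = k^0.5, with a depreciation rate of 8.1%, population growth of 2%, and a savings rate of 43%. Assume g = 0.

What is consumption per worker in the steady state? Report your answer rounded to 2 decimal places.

c* = 2.43

Steady state requires s·f(k) = (n + δ)·k, i.e. s·k^α = (n + δ)·k.
Dividing both sides by k: k^(1−α) = s / (n + δ).
k^0.5 = 0.43 / (0.020 + 0.081) = 0.43 / 0.101 = 4.2574
k* = 4.2574^(1/0.5) ≈ 18.1255
y* = (k*)^α = 18.1255^0.5 ≈ 4.2574
c* = (1 − s)·y* = (1 − 0.43) × 4.2574 ≈ 2.4267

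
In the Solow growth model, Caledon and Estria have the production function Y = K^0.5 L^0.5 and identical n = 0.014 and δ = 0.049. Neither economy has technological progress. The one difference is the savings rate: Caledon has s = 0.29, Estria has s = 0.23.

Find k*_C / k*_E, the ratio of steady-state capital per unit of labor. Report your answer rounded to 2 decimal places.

ratio ≈ 1.59

Steady-state k* = [s/(n + δ)]^(1/(1−α)), so the ratio is [ (s_C/(n + δ)_C) / (s_E/(n + δ)_E) ]^2.
s_C/(n + δ)_C = 0.29/0.063 = 4.6032; s_E/(n + δ)_E = 0.23/0.063 = 3.6508.
Ratio = (4.6032/3.6508)^2 = 1.2609^2 ≈ 1.5899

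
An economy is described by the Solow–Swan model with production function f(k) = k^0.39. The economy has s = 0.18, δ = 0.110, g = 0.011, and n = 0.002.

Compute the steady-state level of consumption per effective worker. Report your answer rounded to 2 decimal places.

c* = 1.05

Steady state requires s·f(k) = (n + g + δ)·k, i.e. s·k^α = (n + g + δ)·k.
Rearranging, k^(1−α) = s / (n + g + δ).
k^0.61 = 0.18 / (0.002 + 0.011 + 0.110) = 0.18 / 0.123 = 1.4634
k* = 1.4634^(1/0.61) ≈ 1.8668
y* = (k*)^α = 1.8668^0.39 ≈ 1.2756
c* = (1 − s)·y* = (1 − 0.18) × 1.2756 ≈ 1.0460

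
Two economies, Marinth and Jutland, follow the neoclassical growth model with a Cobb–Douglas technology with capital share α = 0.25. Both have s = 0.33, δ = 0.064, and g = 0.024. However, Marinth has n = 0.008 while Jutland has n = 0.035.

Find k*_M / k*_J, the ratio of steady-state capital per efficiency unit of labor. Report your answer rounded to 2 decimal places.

Steady-state k* = [s/(n + g + δ)]^(1/(1−α)), so the ratio is [ (s_M/(n + g + δ)_M) / (s_J/(n + g + δ)_J) ]^1.3333.
s_M/(n + g + δ)_M = 0.33/0.096 = 3.4375; s_J/(n + g + δ)_J = 0.33/0.123 = 2.6829.
Ratio = (3.4375/2.6829)^1.3333 = 1.2813^1.3333 ≈ 1.3917

k*_M / k*_J ≈ 1.39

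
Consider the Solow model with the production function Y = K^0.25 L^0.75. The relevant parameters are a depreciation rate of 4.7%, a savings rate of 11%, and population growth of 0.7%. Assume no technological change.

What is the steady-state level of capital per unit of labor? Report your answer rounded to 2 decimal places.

k* ≈ 2.58

In steady state, investment equals break-even investment: s·k^α = (n + δ)·k.
Rearranging, k^(1−α) = s / (n + δ).
k^0.75 = 0.11 / (0.007 + 0.047) = 0.11 / 0.054 = 2.0370
k* = 2.0370^(1/0.75) ≈ 2.5822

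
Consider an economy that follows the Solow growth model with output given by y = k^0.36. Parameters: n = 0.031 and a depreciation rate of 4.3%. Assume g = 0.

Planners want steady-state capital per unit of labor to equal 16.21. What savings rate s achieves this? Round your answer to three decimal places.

s ≈ 0.440

Steady state requires s·f(k) = (n + δ)·k, i.e. s·k^α = (n + δ)·k.
So s / (n + δ) = (k*)^(1−α) = 16.21^0.64 = 5.9465.
Therefore s = 5.9465 × (n + δ) = 5.9465 × 0.074 = 0.4400.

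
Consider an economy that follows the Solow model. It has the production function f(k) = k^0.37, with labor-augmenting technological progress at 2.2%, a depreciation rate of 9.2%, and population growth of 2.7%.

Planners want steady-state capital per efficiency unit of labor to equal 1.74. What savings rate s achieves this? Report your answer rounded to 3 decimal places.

At the steady state, Δk = 0, so s·k^α = (n + g + δ)·k.
So s / (n + g + δ) = (k*)^(1−α) = 1.74^0.63 = 1.4176.
Therefore s = 1.4176 × (n + g + δ) = 1.4176 × 0.141 = 0.1999.

s ≈ 0.200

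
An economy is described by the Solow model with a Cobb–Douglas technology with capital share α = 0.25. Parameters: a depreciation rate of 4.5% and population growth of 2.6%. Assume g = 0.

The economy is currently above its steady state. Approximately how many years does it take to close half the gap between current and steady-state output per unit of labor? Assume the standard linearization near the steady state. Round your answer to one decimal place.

t_½ ≈ 13.0 years

Near the steady state the convergence rate is λ = (1 − α)(n + δ).
λ = (1 − 0.25) × 0.071 = 0.75 × 0.071 = 0.05325
Half-life = ln 2 / λ = 0.6931 / 0.05325 ≈ 13.02 years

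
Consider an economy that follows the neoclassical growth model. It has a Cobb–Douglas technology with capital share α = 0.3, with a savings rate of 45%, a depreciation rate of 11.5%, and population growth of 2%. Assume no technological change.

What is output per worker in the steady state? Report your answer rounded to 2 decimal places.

y* ≈ 1.68

At the steady state, Δk = 0, so s·k^α = (n + δ)·k.
Dividing both sides by k: k^(1−α) = s / (n + δ).
k^0.7 = 0.45 / (0.020 + 0.115) = 0.45 / 0.135 = 3.3333
k* = 3.3333^(1/0.7) ≈ 5.5842
y* = (k*)^α = 5.5842^0.3 ≈ 1.6753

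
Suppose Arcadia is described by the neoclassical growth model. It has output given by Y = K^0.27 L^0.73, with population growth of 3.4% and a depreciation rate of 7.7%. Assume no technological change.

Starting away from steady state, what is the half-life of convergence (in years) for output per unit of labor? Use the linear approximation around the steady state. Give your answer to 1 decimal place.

Near the steady state the convergence rate is λ = (1 − α)(n + δ).
λ = (1 − 0.27) × 0.111 = 0.73 × 0.111 = 0.08103
Half-life = ln 2 / λ = 0.6931 / 0.08103 ≈ 8.55 years

about 8.6 years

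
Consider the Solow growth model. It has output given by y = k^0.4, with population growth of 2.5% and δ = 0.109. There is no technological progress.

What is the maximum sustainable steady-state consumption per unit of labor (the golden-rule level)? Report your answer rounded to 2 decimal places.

c_gold ≈ 1.24

At the golden rule, f'(k) = n + δ, so α·k^(α−1) = n + δ and k_gold = (α/(n + δ))^(1/(1−α)).
k_gold = (0.4/0.134)^(1/0.6) = 2.9851^1.6667 ≈ 6.1889
c_gold = f(k_gold) − (n + δ)·k_gold = 2.0732 − 0.134×6.1889 ≈ 1.2439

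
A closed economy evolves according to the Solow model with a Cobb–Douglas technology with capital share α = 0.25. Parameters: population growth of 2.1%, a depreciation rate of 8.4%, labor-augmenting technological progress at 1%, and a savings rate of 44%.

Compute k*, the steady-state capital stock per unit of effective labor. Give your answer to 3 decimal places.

k* = 5.984

Steady state requires s·f(k) = (n + g + δ)·k, i.e. s·k^α = (n + g + δ)·k.
Dividing both sides by k: k^(1−α) = s / (n + g + δ).
k^0.75 = 0.44 / (0.021 + 0.010 + 0.084) = 0.44 / 0.115 = 3.8261
k* = 3.8261^(1/0.75) ≈ 5.9842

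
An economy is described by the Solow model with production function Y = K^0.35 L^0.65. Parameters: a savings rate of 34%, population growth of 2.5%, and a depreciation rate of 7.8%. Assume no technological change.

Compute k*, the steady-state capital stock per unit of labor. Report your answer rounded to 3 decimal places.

k* = 6.279

Steady state requires s·f(k) = (n + δ)·k, i.e. s·k^α = (n + δ)·k.
Rearranging, k^(1−α) = s / (n + δ).
k^0.65 = 0.34 / (0.025 + 0.078) = 0.34 / 0.103 = 3.3010
k* = 3.3010^(1/0.65) ≈ 6.2794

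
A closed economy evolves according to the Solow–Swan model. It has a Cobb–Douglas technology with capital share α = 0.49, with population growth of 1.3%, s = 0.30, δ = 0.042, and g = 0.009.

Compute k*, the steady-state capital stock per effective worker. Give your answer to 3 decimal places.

At the steady state, Δk = 0, so s·k^α = (n + g + δ)·k.
Rearranging, k^(1−α) = s / (n + g + δ).
k^0.51 = 0.30 / (0.013 + 0.009 + 0.042) = 0.30 / 0.064 = 4.6875
k* = 4.6875^(1/0.51) ≈ 20.6810

k* ≈ 20.681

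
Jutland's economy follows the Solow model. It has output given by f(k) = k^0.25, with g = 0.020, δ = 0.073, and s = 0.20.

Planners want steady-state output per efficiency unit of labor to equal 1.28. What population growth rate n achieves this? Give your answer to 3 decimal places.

n ≈ 0.002

At the steady state, Δk = 0, so s·k^α = (n + g + δ)·k.
Since y* = [s/(n + g + δ)]^(α/(1−α)), we have s/(n + g + δ) = (y*)^((1−α)/α) = 1.28^3 = 2.0972.
Therefore n + g + δ = s / 2.0972 = 0.20 / 2.0972 = 0.0954, so n = 0.0954 − 0.093 = 0.0024.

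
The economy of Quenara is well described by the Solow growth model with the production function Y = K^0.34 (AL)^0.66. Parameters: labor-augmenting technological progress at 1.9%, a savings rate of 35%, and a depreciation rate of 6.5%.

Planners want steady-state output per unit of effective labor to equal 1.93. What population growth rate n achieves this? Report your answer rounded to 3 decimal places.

In steady state, investment equals break-even investment: s·k^α = (n + g + δ)·k.
Since y* = [s/(n + g + δ)]^(α/(1−α)), we have s/(n + g + δ) = (y*)^((1−α)/α) = 1.93^1.9412 = 3.5836.
Therefore n + g + δ = s / 3.5836 = 0.35 / 3.5836 = 0.0977, so n = 0.0977 − 0.084 = 0.0137.

n ≈ 0.014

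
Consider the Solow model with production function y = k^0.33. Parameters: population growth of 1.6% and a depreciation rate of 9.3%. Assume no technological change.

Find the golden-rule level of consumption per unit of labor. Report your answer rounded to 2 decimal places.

At the golden rule, f'(k) = n + δ, so α·k^(α−1) = n + δ and k_gold = (α/(n + δ))^(1/(1−α)).
k_gold = (0.33/0.109)^(1/0.67) = 3.0275^1.4925 ≈ 5.2242
c_gold = f(k_gold) − (n + δ)·k_gold = 1.7256 − 0.109×5.2242 ≈ 1.1562

c_gold ≈ 1.16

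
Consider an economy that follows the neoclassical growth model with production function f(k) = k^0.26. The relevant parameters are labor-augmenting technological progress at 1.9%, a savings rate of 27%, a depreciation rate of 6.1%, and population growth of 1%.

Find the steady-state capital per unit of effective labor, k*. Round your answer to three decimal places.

k* = 4.413

At the steady state, Δk = 0, so s·k^α = (n + g + δ)·k.
Dividing both sides by k: k^(1−α) = s / (n + g + δ).
k^0.74 = 0.27 / (0.010 + 0.019 + 0.061) = 0.27 / 0.090 = 3.0000
k* = 3.0000^(1/0.74) ≈ 4.4132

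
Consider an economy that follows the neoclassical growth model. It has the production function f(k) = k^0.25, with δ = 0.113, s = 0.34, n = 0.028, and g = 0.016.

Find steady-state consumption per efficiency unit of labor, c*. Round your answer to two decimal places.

In steady state, investment equals break-even investment: s·k^α = (n + g + δ)·k.
Dividing both sides by k: k^(1−α) = s / (n + g + δ).
k^0.75 = 0.34 / (0.028 + 0.016 + 0.113) = 0.34 / 0.157 = 2.1656
k* = 2.1656^(1/0.75) ≈ 2.8018
y* = (k*)^α = 2.8018^0.25 ≈ 1.2938
c* = (1 − s)·y* = (1 − 0.34) × 1.2938 ≈ 0.8539

c* = 0.85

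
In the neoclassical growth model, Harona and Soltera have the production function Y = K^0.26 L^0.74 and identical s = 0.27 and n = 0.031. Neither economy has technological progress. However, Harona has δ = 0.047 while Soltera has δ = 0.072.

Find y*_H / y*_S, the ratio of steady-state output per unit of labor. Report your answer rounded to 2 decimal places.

y*_H / y*_S ≈ 1.10

Steady-state y* = [s/(n + δ)]^(α/(1−α)), so the ratio is [ (s_H/(n + δ)_H) / (s_S/(n + δ)_S) ]^0.3514.
s_H/(n + δ)_H = 0.27/0.078 = 3.4615; s_S/(n + δ)_S = 0.27/0.103 = 2.6214.
Ratio = (3.4615/2.6214)^0.3514 = 1.3205^0.3514 ≈ 1.1026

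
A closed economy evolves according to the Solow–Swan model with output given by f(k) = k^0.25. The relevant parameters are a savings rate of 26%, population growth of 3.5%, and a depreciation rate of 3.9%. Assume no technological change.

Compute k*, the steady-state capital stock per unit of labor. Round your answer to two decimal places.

At the steady state, Δk = 0, so s·k^α = (n + δ)·k.
Rearranging, k^(1−α) = s / (n + δ).
k^0.75 = 0.26 / (0.035 + 0.039) = 0.26 / 0.074 = 3.5135
k* = 3.5135^(1/0.75) ≈ 5.3414

k* = 5.34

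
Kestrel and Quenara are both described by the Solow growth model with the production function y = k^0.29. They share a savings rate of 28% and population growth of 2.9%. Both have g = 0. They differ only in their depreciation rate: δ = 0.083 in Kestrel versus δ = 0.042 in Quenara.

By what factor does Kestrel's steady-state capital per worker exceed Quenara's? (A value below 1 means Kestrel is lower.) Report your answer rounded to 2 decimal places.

k*_K / k*_Q ≈ 0.53

Steady-state k* = [s/(n + δ)]^(1/(1−α)), so the ratio is [ (s_K/(n + δ)_K) / (s_Q/(n + δ)_Q) ]^1.4085.
s_K/(n + δ)_K = 0.28/0.112 = 2.5000; s_Q/(n + δ)_Q = 0.28/0.071 = 3.9437.
Ratio = (2.5000/3.9437)^1.4085 = 0.6339^1.4085 ≈ 0.5262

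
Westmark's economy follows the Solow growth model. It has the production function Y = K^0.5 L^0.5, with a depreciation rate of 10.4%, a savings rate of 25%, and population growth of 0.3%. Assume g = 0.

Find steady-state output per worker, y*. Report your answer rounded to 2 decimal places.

Steady state requires s·f(k) = (n + δ)·k, i.e. s·k^α = (n + δ)·k.
Dividing both sides by k: k^(1−α) = s / (n + δ).
k^0.5 = 0.25 / (0.003 + 0.104) = 0.25 / 0.107 = 2.3364
k* = 2.3364^(1/0.5) ≈ 5.4588
y* = (k*)^α = 5.4588^0.5 ≈ 2.3364

y* = 2.34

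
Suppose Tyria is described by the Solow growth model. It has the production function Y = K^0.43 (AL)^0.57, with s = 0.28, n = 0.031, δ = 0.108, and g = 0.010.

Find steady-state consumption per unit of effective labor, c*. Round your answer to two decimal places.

Steady state requires s·f(k) = (n + g + δ)·k, i.e. s·k^α = (n + g + δ)·k.
Dividing both sides by k: k^(1−α) = s / (n + g + δ).
k^0.57 = 0.28 / (0.031 + 0.010 + 0.108) = 0.28 / 0.149 = 1.8792
k* = 1.8792^(1/0.57) ≈ 3.0245
y* = (k*)^α = 3.0245^0.43 ≈ 1.6095
c* = (1 − s)·y* = (1 − 0.28) × 1.6095 ≈ 1.1588

c* = 1.16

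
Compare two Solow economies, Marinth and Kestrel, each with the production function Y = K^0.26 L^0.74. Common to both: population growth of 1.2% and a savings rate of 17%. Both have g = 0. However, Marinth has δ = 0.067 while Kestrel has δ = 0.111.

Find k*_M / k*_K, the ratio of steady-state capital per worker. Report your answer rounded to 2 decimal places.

k*_M / k*_K ≈ 1.82

Steady-state k* = [s/(n + δ)]^(1/(1−α)), so the ratio is [ (s_M/(n + δ)_M) / (s_K/(n + δ)_K) ]^1.3514.
s_M/(n + δ)_M = 0.17/0.079 = 2.1519; s_K/(n + δ)_K = 0.17/0.123 = 1.3821.
Ratio = (2.1519/1.3821)^1.3514 = 1.5570^1.3514 ≈ 1.8191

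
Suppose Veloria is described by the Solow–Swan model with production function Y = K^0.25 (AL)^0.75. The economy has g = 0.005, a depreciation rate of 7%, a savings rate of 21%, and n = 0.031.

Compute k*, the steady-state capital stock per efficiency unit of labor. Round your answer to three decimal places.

Steady state requires s·f(k) = (n + g + δ)·k, i.e. s·k^α = (n + g + δ)·k.
Rearranging, k^(1−α) = s / (n + g + δ).
k^0.75 = 0.21 / (0.031 + 0.005 + 0.070) = 0.21 / 0.106 = 1.9811
k* = 1.9811^(1/0.75) ≈ 2.4881

k* ≈ 2.488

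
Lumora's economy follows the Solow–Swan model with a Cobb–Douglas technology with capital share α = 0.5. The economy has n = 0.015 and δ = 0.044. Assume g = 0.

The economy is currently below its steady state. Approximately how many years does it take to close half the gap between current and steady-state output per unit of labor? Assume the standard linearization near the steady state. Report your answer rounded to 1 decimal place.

Near the steady state the convergence rate is λ = (1 − α)(n + δ).
λ = (1 − 0.5) × 0.059 = 0.5 × 0.059 = 0.0295
Half-life = ln 2 / λ = 0.6931 / 0.0295 ≈ 23.49 years

half-life ≈ 23.5 years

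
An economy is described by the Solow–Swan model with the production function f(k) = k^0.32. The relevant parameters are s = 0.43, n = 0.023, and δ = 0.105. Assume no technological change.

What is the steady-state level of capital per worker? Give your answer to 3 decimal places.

At the steady state, Δk = 0, so s·k^α = (n + δ)·k.
Rearranging, k^(1−α) = s / (n + δ).
k^0.68 = 0.43 / (0.023 + 0.105) = 0.43 / 0.128 = 3.3594
k* = 3.3594^(1/0.68) ≈ 5.9417

k* = 5.942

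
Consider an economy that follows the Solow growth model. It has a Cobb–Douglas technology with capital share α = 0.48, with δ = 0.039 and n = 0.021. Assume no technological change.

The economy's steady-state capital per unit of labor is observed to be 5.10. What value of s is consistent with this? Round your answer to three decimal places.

At the steady state, Δk = 0, so s·k^α = (n + δ)·k.
So s / (n + δ) = (k*)^(1−α) = 5.10^0.52 = 2.3331.
Therefore s = 2.3331 × (n + δ) = 2.3331 × 0.060 = 0.1400.

s ≈ 0.140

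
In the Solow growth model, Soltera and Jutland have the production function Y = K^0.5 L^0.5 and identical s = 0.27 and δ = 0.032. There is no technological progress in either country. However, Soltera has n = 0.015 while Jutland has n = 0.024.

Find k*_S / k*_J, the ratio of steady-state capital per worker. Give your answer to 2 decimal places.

Steady-state k* = [s/(n + δ)]^(1/(1−α)), so the ratio is [ (s_S/(n + δ)_S) / (s_J/(n + δ)_J) ]^2.
s_S/(n + δ)_S = 0.27/0.047 = 5.7447; s_J/(n + δ)_J = 0.27/0.056 = 4.8214.
Ratio = (5.7447/4.8214)^2 = 1.1915^2 ≈ 1.4197

k*_S / k*_J ≈ 1.42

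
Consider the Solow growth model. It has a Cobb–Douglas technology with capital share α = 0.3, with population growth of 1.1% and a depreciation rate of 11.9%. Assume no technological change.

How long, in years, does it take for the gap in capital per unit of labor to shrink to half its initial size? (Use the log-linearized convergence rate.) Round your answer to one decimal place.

t_½ ≈ 7.6 years

Near the steady state the convergence rate is λ = (1 − α)(n + δ).
λ = (1 − 0.3) × 0.130 = 0.7 × 0.130 = 0.0910
Half-life = ln 2 / λ = 0.6931 / 0.0910 ≈ 7.62 years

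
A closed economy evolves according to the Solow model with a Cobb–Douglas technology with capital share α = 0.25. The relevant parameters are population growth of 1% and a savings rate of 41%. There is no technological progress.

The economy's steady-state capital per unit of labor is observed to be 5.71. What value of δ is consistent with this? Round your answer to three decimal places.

At the steady state, Δk = 0, so s·k^α = (n + δ)·k.
So s / (n + δ) = (k*)^(1−α) = 5.71^0.75 = 3.6938.
Therefore n + δ = s / 3.6938 = 0.41 / 3.6938 = 0.1110, so δ = 0.1110 − 0.010 = 0.1010.

δ ≈ 0.101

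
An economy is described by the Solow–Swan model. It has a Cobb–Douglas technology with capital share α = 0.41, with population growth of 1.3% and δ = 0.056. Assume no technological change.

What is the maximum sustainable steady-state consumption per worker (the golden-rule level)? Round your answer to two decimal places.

c_gold ≈ 2.04

At the golden rule, f'(k) = n + δ, so α·k^(α−1) = n + δ and k_gold = (α/(n + δ))^(1/(1−α)).
k_gold = (0.41/0.069)^(1/0.59) = 5.9420^1.6949 ≈ 20.4993
c_gold = f(k_gold) − (n + δ)·k_gold = 3.4500 − 0.069×20.4993 ≈ 2.0355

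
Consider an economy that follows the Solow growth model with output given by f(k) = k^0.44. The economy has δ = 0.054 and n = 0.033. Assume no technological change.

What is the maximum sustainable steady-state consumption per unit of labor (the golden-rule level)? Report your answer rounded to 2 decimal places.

c_gold ≈ 2.00

At the golden rule, f'(k) = n + δ, so α·k^(α−1) = n + δ and k_gold = (α/(n + δ))^(1/(1−α)).
k_gold = (0.44/0.087)^(1/0.56) = 5.0575^1.7857 ≈ 18.0725
c_gold = f(k_gold) − (n + δ)·k_gold = 3.5735 − 0.087×18.0725 ≈ 2.0012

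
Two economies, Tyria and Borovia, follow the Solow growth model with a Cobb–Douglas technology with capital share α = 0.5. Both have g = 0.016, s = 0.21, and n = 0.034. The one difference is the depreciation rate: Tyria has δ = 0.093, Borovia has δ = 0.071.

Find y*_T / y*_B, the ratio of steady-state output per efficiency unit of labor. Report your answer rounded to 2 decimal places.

ratio ≈ 0.85

Steady-state y* = [s/(n + g + δ)]^(α/(1−α)), so the ratio is [ (s_T/(n + g + δ)_T) / (s_B/(n + g + δ)_B) ]^1.
s_T/(n + g + δ)_T = 0.21/0.143 = 1.4685; s_B/(n + g + δ)_B = 0.21/0.121 = 1.7355.
Ratio = (1.4685/1.7355)^1 = 0.8462^1 ≈ 0.8462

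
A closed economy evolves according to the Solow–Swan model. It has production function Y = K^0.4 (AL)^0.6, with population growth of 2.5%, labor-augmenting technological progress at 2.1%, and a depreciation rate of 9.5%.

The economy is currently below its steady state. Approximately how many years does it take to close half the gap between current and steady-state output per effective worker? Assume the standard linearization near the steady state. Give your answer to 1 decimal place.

Near the steady state the convergence rate is λ = (1 − α)(n + g + δ).
λ = (1 − 0.4) × 0.141 = 0.6 × 0.141 = 0.0846
Half-life = ln 2 / λ = 0.6931 / 0.0846 ≈ 8.19 years

half-life ≈ 8.2 years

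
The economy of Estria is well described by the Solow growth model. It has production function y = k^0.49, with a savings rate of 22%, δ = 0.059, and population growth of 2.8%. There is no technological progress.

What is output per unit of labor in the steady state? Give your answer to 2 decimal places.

y* = 2.44

At the steady state, Δk = 0, so s·k^α = (n + δ)·k.
Dividing both sides by k: k^(1−α) = s / (n + δ).
k^0.51 = 0.22 / (0.028 + 0.059) = 0.22 / 0.087 = 2.5287
k* = 2.5287^(1/0.51) ≈ 6.1659
y* = (k*)^α = 6.1659^0.49 ≈ 2.4384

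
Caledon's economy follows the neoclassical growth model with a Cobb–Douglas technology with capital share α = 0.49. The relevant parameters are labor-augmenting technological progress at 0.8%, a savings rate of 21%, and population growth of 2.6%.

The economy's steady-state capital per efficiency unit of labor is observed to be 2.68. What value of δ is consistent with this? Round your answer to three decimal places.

In steady state, investment equals break-even investment: s·k^α = (n + g + δ)·k.
So s / (n + g + δ) = (k*)^(1−α) = 2.68^0.51 = 1.6533.
Therefore n + g + δ = s / 1.6533 = 0.21 / 1.6533 = 0.1270, so δ = 0.1270 − 0.034 = 0.0930.

δ ≈ 0.093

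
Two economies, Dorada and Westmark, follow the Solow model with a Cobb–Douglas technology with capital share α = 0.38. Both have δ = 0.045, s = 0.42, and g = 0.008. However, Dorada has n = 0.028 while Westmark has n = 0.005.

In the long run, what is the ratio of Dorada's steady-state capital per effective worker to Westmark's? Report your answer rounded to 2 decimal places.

Steady-state k* = [s/(n + g + δ)]^(1/(1−α)), so the ratio is [ (s_D/(n + g + δ)_D) / (s_W/(n + g + δ)_W) ]^1.6129.
s_D/(n + g + δ)_D = 0.42/0.081 = 5.1852; s_W/(n + g + δ)_W = 0.42/0.058 = 7.2414.
Ratio = (5.1852/7.2414)^1.6129 = 0.7160^1.6129 ≈ 0.5834

k*_D / k*_W ≈ 0.58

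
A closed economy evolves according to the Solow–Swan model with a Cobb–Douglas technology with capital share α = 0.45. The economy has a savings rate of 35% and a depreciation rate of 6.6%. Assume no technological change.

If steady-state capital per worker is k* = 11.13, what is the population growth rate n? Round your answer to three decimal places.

In steady state, investment equals break-even investment: s·k^α = (n + δ)·k.
So s / (n + δ) = (k*)^(1−α) = 11.13^0.55 = 3.7633.
Therefore n + δ = s / 3.7633 = 0.35 / 3.7633 = 0.0930, so n = 0.0930 − 0.066 = 0.0270.

n ≈ 0.027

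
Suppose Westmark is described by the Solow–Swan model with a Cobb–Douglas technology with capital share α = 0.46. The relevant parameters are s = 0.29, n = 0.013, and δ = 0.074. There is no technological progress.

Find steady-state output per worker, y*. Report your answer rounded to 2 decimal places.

Steady state requires s·f(k) = (n + δ)·k, i.e. s·k^α = (n + δ)·k.
Rearranging, k^(1−α) = s / (n + δ).
k^0.54 = 0.29 / (0.013 + 0.074) = 0.29 / 0.087 = 3.3333
k* = 3.3333^(1/0.54) ≈ 9.2958
y* = (k*)^α = 9.2958^0.46 ≈ 2.7888

y* = 2.79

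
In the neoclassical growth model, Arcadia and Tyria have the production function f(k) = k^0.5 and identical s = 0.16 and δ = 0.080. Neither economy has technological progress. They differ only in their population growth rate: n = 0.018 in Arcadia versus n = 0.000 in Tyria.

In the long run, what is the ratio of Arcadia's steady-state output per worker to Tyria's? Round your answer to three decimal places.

ratio ≈ 0.816

Steady-state y* = [s/(n + δ)]^(α/(1−α)), so the ratio is [ (s_A/(n + δ)_A) / (s_T/(n + δ)_T) ]^1.
s_A/(n + δ)_A = 0.16/0.098 = 1.6327; s_T/(n + δ)_T = 0.16/0.080 = 2.0000.
Ratio = (1.6327/2.0000)^1 = 0.8164^1 ≈ 0.8164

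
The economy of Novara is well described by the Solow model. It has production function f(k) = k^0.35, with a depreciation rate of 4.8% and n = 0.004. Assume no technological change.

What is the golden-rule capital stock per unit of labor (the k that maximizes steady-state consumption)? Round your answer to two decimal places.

k_gold ≈ 18.79

The golden rule sets f'(k) = n + δ, i.e. α·k^(α−1) = n + δ.
So k^(1−α) = α / (n + δ) = 0.35 / 0.052 = 6.7308.
k_gold = 6.7308^(1/0.65) ≈ 18.7910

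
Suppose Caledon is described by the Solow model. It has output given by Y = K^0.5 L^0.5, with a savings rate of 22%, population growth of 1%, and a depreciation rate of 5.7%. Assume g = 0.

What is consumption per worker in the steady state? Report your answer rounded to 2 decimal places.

c* = 2.56

At the steady state, Δk = 0, so s·k^α = (n + δ)·k.
Dividing both sides by k: k^(1−α) = s / (n + δ).
k^0.5 = 0.22 / (0.010 + 0.057) = 0.22 / 0.067 = 3.2836
k* = 3.2836^(1/0.5) ≈ 10.7820
y* = (k*)^α = 10.7820^0.5 ≈ 3.2836
c* = (1 − s)·y* = (1 − 0.22) × 3.2836 ≈ 2.5612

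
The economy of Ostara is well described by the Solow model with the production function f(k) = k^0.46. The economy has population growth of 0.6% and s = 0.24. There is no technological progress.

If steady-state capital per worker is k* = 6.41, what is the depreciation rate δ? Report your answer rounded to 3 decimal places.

δ ≈ 0.082

In steady state, investment equals break-even investment: s·k^α = (n + δ)·k.
So s / (n + δ) = (k*)^(1−α) = 6.41^0.54 = 2.7271.
Therefore n + δ = s / 2.7271 = 0.24 / 2.7271 = 0.0880, so δ = 0.0880 − 0.006 = 0.0820.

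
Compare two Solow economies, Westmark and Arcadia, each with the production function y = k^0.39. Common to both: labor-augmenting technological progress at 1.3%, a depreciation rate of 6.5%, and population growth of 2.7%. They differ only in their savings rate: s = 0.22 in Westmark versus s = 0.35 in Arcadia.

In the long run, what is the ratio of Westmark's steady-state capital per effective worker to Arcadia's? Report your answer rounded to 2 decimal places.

ratio ≈ 0.47

Steady-state k* = [s/(n + g + δ)]^(1/(1−α)), so the ratio is [ (s_W/(n + g + δ)_W) / (s_A/(n + g + δ)_A) ]^1.6393.
s_W/(n + g + δ)_W = 0.22/0.105 = 2.0952; s_A/(n + g + δ)_A = 0.35/0.105 = 3.3333.
Ratio = (2.0952/3.3333)^1.6393 = 0.6286^1.6393 ≈ 0.4672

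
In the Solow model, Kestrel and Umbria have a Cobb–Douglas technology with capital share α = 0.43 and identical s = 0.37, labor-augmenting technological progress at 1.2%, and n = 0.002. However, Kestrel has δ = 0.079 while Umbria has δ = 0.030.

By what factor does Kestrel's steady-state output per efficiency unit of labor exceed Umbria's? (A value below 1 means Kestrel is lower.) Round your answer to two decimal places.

y*_K / y*_U ≈ 0.57

Steady-state y* = [s/(n + g + δ)]^(α/(1−α)), so the ratio is [ (s_K/(n + g + δ)_K) / (s_U/(n + g + δ)_U) ]^0.7544.
s_K/(n + g + δ)_K = 0.37/0.093 = 3.9785; s_U/(n + g + δ)_U = 0.37/0.044 = 8.4091.
Ratio = (3.9785/8.4091)^0.7544 = 0.4731^0.7544 ≈ 0.5686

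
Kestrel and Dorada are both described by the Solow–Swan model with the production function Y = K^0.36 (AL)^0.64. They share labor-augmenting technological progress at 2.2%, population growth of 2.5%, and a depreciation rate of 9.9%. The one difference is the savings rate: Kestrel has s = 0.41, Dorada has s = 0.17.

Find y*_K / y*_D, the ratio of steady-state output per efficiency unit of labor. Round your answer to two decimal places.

Steady-state y* = [s/(n + g + δ)]^(α/(1−α)), so the ratio is [ (s_K/(n + g + δ)_K) / (s_D/(n + g + δ)_D) ]^0.5625.
s_K/(n + g + δ)_K = 0.41/0.146 = 2.8082; s_D/(n + g + δ)_D = 0.17/0.146 = 1.1644.
Ratio = (2.8082/1.1644)^0.5625 = 2.4117^0.5625 ≈ 1.6408

y*_K / y*_D ≈ 1.64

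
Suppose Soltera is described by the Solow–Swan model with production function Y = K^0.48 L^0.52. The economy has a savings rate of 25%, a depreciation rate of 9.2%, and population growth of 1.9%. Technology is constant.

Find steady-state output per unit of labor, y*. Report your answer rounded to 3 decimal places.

y* = 2.116

In steady state, investment equals break-even investment: s·k^α = (n + δ)·k.
Rearranging, k^(1−α) = s / (n + δ).
k^0.52 = 0.25 / (0.019 + 0.092) = 0.25 / 0.111 = 2.2523
k* = 2.2523^(1/0.52) ≈ 4.7657
y* = (k*)^α = 4.7657^0.48 ≈ 2.1159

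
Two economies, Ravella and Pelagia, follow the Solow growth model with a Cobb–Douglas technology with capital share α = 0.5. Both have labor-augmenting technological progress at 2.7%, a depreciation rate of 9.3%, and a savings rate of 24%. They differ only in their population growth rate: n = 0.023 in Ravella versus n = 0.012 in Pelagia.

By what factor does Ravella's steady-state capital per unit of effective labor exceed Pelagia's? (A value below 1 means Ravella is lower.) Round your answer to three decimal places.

Steady-state k* = [s/(n + g + δ)]^(1/(1−α)), so the ratio is [ (s_R/(n + g + δ)_R) / (s_P/(n + g + δ)_P) ]^2.
s_R/(n + g + δ)_R = 0.24/0.143 = 1.6783; s_P/(n + g + δ)_P = 0.24/0.132 = 1.8182.
Ratio = (1.6783/1.8182)^2 = 0.9231^2 ≈ 0.8521

ratio ≈ 0.852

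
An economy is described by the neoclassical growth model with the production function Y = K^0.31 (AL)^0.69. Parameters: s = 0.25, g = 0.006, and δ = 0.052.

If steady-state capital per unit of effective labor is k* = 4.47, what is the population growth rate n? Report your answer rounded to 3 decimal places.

n ≈ 0.031

At the steady state, Δk = 0, so s·k^α = (n + g + δ)·k.
So s / (n + g + δ) = (k*)^(1−α) = 4.47^0.69 = 2.8100.
Therefore n + g + δ = s / 2.8100 = 0.25 / 2.8100 = 0.0890, so n = 0.0890 − 0.058 = 0.0310.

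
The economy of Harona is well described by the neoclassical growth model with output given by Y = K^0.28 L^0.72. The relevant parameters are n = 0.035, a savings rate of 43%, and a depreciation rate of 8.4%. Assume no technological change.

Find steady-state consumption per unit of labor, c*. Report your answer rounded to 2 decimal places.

c* ≈ 0.94

At the steady state, Δk = 0, so s·k^α = (n + δ)·k.
Rearranging, k^(1−α) = s / (n + δ).
k^0.72 = 0.43 / (0.035 + 0.084) = 0.43 / 0.119 = 3.6134
k* = 3.6134^(1/0.72) ≈ 5.9550
y* = (k*)^α = 5.9550^0.28 ≈ 1.6480
c* = (1 − s)·y* = (1 − 0.43) × 1.6480 ≈ 0.9394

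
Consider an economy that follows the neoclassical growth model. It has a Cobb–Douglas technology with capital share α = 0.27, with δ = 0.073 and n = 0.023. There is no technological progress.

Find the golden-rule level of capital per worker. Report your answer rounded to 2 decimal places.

k_gold ≈ 4.12

The golden rule sets f'(k) = n + δ, i.e. α·k^(α−1) = n + δ.
So k^(1−α) = α / (n + δ) = 0.27 / 0.096 = 2.8125.
k_gold = 2.8125^(1/0.73) ≈ 4.1228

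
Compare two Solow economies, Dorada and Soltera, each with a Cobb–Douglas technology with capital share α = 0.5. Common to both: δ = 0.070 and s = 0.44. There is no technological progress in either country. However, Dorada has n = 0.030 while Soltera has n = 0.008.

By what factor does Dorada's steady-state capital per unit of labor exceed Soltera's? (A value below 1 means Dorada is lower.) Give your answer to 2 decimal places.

Steady-state k* = [s/(n + δ)]^(1/(1−α)), so the ratio is [ (s_D/(n + δ)_D) / (s_S/(n + δ)_S) ]^2.
s_D/(n + δ)_D = 0.44/0.100 = 4.4000; s_S/(n + δ)_S = 0.44/0.078 = 5.6410.
Ratio = (4.4000/5.6410)^2 = 0.7800^2 ≈ 0.6084

ratio ≈ 0.61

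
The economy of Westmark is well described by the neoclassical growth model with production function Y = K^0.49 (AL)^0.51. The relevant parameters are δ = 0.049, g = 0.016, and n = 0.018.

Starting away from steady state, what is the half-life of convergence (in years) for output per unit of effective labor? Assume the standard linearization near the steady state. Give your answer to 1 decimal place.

Near the steady state the convergence rate is λ = (1 − α)(n + g + δ).
λ = (1 − 0.49) × 0.083 = 0.51 × 0.083 = 0.04233
Half-life = ln 2 / λ = 0.6931 / 0.04233 ≈ 16.37 years

half-life ≈ 16.4 years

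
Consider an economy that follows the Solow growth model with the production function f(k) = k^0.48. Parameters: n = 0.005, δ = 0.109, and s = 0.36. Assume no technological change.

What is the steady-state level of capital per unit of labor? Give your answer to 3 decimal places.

In steady state, investment equals break-even investment: s·k^α = (n + δ)·k.
Rearranging, k^(1−α) = s / (n + δ).
k^0.52 = 0.36 / (0.005 + 0.109) = 0.36 / 0.114 = 3.1579
k* = 3.1579^(1/0.52) ≈ 9.1281

k* ≈ 9.128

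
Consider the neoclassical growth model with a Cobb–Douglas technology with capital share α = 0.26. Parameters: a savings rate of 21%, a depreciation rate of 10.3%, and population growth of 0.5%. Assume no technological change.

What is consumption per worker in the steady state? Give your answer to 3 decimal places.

c* ≈ 0.998

Steady state requires s·f(k) = (n + δ)·k, i.e. s·k^α = (n + δ)·k.
Dividing both sides by k: k^(1−α) = s / (n + δ).
k^0.74 = 0.21 / (0.005 + 0.103) = 0.21 / 0.108 = 1.9444
k* = 1.9444^(1/0.74) ≈ 2.4561
y* = (k*)^α = 2.4561^0.26 ≈ 1.2632
c* = (1 − s)·y* = (1 − 0.21) × 1.2632 ≈ 0.9979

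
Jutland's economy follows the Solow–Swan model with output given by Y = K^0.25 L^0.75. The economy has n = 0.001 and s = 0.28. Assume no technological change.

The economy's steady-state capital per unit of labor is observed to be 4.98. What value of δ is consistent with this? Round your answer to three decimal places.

δ ≈ 0.083

At the steady state, Δk = 0, so s·k^α = (n + δ)·k.
So s / (n + δ) = (k*)^(1−α) = 4.98^0.75 = 3.3337.
Therefore n + δ = s / 3.3337 = 0.28 / 3.3337 = 0.0840, so δ = 0.0840 − 0.001 = 0.0830.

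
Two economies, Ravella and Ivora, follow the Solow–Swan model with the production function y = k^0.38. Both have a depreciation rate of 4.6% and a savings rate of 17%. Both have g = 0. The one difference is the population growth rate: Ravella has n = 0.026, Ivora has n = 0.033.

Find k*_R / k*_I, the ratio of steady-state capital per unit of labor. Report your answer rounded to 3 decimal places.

ratio ≈ 1.161

Steady-state k* = [s/(n + δ)]^(1/(1−α)), so the ratio is [ (s_R/(n + δ)_R) / (s_I/(n + δ)_I) ]^1.6129.
s_R/(n + δ)_R = 0.17/0.072 = 2.3611; s_I/(n + δ)_I = 0.17/0.079 = 2.1519.
Ratio = (2.3611/2.1519)^1.6129 = 1.0972^1.6129 ≈ 1.1614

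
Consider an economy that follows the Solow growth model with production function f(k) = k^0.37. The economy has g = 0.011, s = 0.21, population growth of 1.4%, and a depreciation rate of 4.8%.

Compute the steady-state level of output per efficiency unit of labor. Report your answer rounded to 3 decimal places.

At the steady state, Δk = 0, so s·k^α = (n + g + δ)·k.
Dividing both sides by k: k^(1−α) = s / (n + g + δ).
k^0.63 = 0.21 / (0.014 + 0.011 + 0.048) = 0.21 / 0.073 = 2.8767
k* = 2.8767^(1/0.63) ≈ 5.3506
y* = (k*)^α = 5.3506^0.37 ≈ 1.8600

y* ≈ 1.860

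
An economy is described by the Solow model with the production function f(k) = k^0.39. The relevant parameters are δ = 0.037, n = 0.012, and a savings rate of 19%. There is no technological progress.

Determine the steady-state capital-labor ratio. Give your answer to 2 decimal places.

k* ≈ 9.22

Steady state requires s·f(k) = (n + δ)·k, i.e. s·k^α = (n + δ)·k.
Rearranging, k^(1−α) = s / (n + δ).
k^0.61 = 0.19 / (0.012 + 0.037) = 0.19 / 0.049 = 3.8776
k* = 3.8776^(1/0.61) ≈ 9.2227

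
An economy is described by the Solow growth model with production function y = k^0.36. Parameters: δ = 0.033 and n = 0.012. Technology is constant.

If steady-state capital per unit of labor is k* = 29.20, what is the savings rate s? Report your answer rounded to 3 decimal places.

s ≈ 0.390

Steady state requires s·f(k) = (n + δ)·k, i.e. s·k^α = (n + δ)·k.
So s / (n + δ) = (k*)^(1−α) = 29.20^0.64 = 8.6665.
Therefore s = 8.6665 × (n + δ) = 8.6665 × 0.045 = 0.3900.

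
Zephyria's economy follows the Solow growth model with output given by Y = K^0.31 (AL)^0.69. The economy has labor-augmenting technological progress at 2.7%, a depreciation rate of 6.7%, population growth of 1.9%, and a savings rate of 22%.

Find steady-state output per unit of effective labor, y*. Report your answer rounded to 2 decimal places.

y* = 1.35

At the steady state, Δk = 0, so s·k^α = (n + g + δ)·k.
Rearranging, k^(1−α) = s / (n + g + δ).
k^0.69 = 0.22 / (0.019 + 0.027 + 0.067) = 0.22 / 0.113 = 1.9469
k* = 1.9469^(1/0.69) ≈ 2.6263
y* = (k*)^α = 2.6263^0.31 ≈ 1.3490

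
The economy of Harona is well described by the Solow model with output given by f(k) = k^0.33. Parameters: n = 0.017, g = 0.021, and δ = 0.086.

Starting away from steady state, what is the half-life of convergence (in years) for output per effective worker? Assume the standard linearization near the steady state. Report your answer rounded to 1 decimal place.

t_½ ≈ 8.3 years

Near the steady state the convergence rate is λ = (1 − α)(n + g + δ).
λ = (1 − 0.33) × 0.124 = 0.67 × 0.124 = 0.08308
Half-life = ln 2 / λ = 0.6931 / 0.08308 ≈ 8.34 years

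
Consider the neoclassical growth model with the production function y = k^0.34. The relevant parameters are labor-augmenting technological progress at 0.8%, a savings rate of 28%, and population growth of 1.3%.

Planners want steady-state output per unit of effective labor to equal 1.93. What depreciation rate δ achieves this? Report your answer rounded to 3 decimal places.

δ ≈ 0.057

At the steady state, Δk = 0, so s·k^α = (n + g + δ)·k.
Since y* = [s/(n + g + δ)]^(α/(1−α)), we have s/(n + g + δ) = (y*)^((1−α)/α) = 1.93^1.9412 = 3.5836.
Therefore n + g + δ = s / 3.5836 = 0.28 / 3.5836 = 0.0781, so δ = 0.0781 − 0.021 = 0.0571.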